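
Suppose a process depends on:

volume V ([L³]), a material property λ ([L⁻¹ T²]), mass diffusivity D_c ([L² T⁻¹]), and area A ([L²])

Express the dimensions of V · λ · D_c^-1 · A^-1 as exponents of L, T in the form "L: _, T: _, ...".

Collect each base-dimension exponent across the product:
  L: (3) + (-1) − (2) − (2) = -2
  T: (0) + (2) − (-1) − (0) = 3
So the dimensions are [L⁻² T³].

L: -2, T: 3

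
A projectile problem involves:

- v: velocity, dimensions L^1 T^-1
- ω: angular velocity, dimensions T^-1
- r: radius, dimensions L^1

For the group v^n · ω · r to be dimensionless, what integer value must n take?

Balance the L exponent: (1)·n from v, plus (0) + (1) = 1 from the rest, must sum to zero.
n + 1 = 0, so n = -1.

-1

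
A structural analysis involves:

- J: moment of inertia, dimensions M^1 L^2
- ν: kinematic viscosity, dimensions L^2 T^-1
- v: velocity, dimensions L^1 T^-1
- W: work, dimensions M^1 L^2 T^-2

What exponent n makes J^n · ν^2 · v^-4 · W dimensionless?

-1

Balance the M exponent: (1)·n from J, plus 2·(0) − 4·(0) + (1) = 1 from the rest, must sum to zero.
n + 1 = 0, so n = -1.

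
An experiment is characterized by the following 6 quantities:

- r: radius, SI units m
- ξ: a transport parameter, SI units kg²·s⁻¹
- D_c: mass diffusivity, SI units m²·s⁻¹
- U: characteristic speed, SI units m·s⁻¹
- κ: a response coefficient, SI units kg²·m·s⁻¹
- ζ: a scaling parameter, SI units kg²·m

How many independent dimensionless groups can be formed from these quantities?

There are 6 variables and 3 base dimensions (M, L, T).
The dimension matrix has rank 3.
Independent dimensionless groups: 6 − 3 = 3.

3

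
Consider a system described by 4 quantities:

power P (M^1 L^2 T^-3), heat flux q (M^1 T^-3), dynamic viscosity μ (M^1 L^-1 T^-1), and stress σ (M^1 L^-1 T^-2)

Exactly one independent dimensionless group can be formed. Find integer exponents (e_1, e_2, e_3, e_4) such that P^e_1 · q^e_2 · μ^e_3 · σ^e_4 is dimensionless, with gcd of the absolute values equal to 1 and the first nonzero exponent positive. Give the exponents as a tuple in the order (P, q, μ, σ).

M: e_1·(1) + e_2·(1) + e_3·(1) + e_4·(1) = 0
L: e_1·(2) + e_2·(0) + e_3·(-1) + e_4·(-1) = 0
T: e_1·(-3) + e_2·(-3) + e_3·(-1) + e_4·(-2) = 0
Solving this homogeneous linear system for the smallest-integer solution (first nonzero entry positive) gives (1, -3, -2, 4).

(1, -3, -2, 4)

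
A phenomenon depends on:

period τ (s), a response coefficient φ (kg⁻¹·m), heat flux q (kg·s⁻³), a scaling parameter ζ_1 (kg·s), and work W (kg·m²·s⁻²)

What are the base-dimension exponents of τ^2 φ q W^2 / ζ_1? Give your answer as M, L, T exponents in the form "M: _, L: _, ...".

M: 1, L: 5, T: -6

Collect each base-dimension exponent across the product:
  M: 2·(0) + (-1) + (1) − (1) + 2·(1) = 1
  L: 2·(0) + (1) + (0) − (0) + 2·(2) = 5
  T: 2·(1) + (0) + (-3) − (1) + 2·(-2) = -6
So the dimensions are [M L⁵ T⁻⁶].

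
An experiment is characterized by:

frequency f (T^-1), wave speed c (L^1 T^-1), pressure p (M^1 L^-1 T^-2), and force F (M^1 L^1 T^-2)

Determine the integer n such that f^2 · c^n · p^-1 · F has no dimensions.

Balance the L exponent: (1)·n from c, plus 2·(0) − (-1) + (1) = 2 from the rest, must sum to zero.
n + 2 = 0, so n = -2.

-2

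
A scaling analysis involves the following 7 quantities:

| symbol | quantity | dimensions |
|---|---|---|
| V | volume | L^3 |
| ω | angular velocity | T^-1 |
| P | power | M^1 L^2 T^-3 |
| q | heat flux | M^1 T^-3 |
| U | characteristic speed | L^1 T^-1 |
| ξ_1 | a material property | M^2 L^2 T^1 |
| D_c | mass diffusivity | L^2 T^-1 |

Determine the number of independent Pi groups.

4

There are 7 variables and 3 base dimensions (M, L, T).
The dimension matrix has rank 3.
Independent dimensionless groups: 7 − 3 = 4.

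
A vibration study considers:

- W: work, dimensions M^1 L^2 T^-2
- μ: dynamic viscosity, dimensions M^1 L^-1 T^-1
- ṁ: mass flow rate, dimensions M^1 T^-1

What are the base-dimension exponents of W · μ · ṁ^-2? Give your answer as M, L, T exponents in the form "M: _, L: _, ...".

Collect each base-dimension exponent across the product:
  M: (1) + (1) − 2·(1) = 0
  L: (2) + (-1) − 2·(0) = 1
  T: (-2) + (-1) − 2·(-1) = -1
So the dimensions are [L T⁻¹].

M: 0, L: 1, T: -1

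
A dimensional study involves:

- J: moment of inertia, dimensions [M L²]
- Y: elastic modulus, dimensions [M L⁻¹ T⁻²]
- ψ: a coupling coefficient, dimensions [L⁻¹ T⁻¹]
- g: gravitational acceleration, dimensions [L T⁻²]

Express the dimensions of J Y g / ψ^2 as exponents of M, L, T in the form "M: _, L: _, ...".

M: 2, L: 4, T: -2

Collect each base-dimension exponent across the product:
  M: (1) + (1) − 2·(0) + (0) = 2
  L: (2) + (-1) − 2·(-1) + (1) = 4
  T: (0) + (-2) − 2·(-1) + (-2) = -2
So the dimensions are [M² L⁴ T⁻²].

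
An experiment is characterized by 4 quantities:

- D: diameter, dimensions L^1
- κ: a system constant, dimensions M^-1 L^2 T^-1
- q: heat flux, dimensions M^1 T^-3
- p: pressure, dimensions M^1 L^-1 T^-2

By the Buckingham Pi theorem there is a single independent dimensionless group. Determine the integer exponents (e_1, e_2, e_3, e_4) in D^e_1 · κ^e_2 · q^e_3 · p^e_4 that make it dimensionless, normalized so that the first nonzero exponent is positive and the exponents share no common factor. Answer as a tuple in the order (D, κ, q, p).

(2, 1, -3, 4)

M: e_1·(0) + e_2·(-1) + e_3·(1) + e_4·(1) = 0
L: e_1·(1) + e_2·(2) + e_3·(0) + e_4·(-1) = 0
T: e_1·(0) + e_2·(-1) + e_3·(-3) + e_4·(-2) = 0
Solving this homogeneous linear system for the smallest-integer solution (first nonzero entry positive) gives (2, 1, -3, 4).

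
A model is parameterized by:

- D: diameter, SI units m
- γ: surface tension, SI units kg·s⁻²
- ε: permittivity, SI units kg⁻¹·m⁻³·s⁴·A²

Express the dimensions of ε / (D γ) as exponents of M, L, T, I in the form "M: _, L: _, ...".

M: -2, L: -4, T: 6, I: 2

Collect each base-dimension exponent across the product:
  M: −(0) − (1) + (-1) = -2
  L: −(1) − (0) + (-3) = -4
  T: −(0) − (-2) + (4) = 6
  I: −(0) − (0) + (2) = 2
So the dimensions are [M⁻² L⁻⁴ T⁶ I²].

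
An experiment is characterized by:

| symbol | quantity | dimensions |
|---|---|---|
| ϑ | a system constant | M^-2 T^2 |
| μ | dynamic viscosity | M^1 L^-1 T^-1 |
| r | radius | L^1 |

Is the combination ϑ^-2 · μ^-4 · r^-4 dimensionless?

yes

Sum the exponent of each base dimension across the product:
  M: −2·[ϑ]_M − 4·[μ]_M − 4·[r]_M = −2·(-2) − 4·(1) − 4·(0) = 0
  L: −2·[ϑ]_L − 4·[μ]_L − 4·[r]_L = −2·(0) − 4·(-1) − 4·(1) = 0
  T: −2·[ϑ]_T − 4·[μ]_T − 4·[r]_T = −2·(2) − 4·(-1) − 4·(0) = 0
All base exponents vanish — dimensionless.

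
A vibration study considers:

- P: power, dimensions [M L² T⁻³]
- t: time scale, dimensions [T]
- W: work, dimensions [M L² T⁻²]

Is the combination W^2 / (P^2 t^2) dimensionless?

Sum the exponent of each base dimension across the product:
  M: −2·[P]_M − 2·[t]_M + 2·[W]_M = −2·(1) − 2·(0) + 2·(1) = 0
  L: −2·[P]_L − 2·[t]_L + 2·[W]_L = −2·(2) − 2·(0) + 2·(2) = 0
  T: −2·[P]_T − 2·[t]_T + 2·[W]_T = −2·(-3) − 2·(1) + 2·(-2) = 0
All base exponents vanish — dimensionless.

yes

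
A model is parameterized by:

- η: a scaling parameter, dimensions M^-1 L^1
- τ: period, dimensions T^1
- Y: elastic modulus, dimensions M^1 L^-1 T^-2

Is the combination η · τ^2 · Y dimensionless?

Sum the exponent of each base dimension across the product:
  M: [η]_M + 2·[τ]_M + [Y]_M = (-1) + 2·(0) + (1) = 0
  L: [η]_L + 2·[τ]_L + [Y]_L = (1) + 2·(0) + (-1) = 0
  T: [η]_T + 2·[τ]_T + [Y]_T = (0) + 2·(1) + (-2) = 0
All base exponents vanish — dimensionless.

yes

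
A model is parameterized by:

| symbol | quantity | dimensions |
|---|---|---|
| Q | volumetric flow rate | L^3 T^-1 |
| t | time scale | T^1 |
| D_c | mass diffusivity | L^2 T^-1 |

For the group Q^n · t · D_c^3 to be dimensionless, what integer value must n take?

-2

Balance the L exponent: (3)·n from Q, plus (0) + 3·(2) = 6 from the rest, must sum to zero.
3n + 6 = 0, so n = -2.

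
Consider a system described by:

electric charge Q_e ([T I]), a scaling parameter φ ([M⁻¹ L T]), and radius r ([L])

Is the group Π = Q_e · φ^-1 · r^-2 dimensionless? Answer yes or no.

Sum the exponent of each base dimension across the product:
  M: [Q_e]_M − [φ]_M − 2·[r]_M = (0) − (-1) − 2·(0) = 1
  L: [Q_e]_L − [φ]_L − 2·[r]_L = (0) − (1) − 2·(1) = -3
  T: [Q_e]_T − [φ]_T − 2·[r]_T = (1) − (1) − 2·(0) = 0
  I: [Q_e]_I − [φ]_I − 2·[r]_I = (1) − (0) − 2·(0) = 1
Net dimensions [M L⁻³ I] ≠ [1] — not dimensionless.

no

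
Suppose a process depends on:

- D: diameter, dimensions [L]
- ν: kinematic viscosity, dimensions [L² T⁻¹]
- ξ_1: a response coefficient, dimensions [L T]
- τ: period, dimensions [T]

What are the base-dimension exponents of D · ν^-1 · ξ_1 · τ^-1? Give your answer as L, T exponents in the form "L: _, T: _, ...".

Collect each base-dimension exponent across the product:
  L: (1) − (2) + (1) − (0) = 0
  T: (0) − (-1) + (1) − (1) = 1
So the dimensions are [T].

L: 0, T: 1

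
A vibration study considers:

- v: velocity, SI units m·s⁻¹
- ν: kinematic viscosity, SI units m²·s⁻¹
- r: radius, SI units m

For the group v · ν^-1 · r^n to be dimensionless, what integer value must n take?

1

Balance the L exponent: (1)·n from r, plus (1) − (2) = -1 from the rest, must sum to zero.
n − 1 = 0, so n = 1.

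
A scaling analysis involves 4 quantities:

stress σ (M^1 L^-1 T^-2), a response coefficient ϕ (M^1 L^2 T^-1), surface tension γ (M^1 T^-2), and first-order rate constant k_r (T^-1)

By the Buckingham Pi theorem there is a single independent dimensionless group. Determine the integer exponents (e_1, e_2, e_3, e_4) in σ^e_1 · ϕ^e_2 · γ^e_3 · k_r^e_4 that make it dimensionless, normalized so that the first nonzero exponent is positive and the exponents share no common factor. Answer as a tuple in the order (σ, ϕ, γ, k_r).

(2, 1, -3, 1)

M: e_1·(1) + e_2·(1) + e_3·(1) + e_4·(0) = 0
L: e_1·(-1) + e_2·(2) + e_3·(0) + e_4·(0) = 0
T: e_1·(-2) + e_2·(-1) + e_3·(-2) + e_4·(-1) = 0
Solving this homogeneous linear system for the smallest-integer solution (first nonzero entry positive) gives (2, 1, -3, 1).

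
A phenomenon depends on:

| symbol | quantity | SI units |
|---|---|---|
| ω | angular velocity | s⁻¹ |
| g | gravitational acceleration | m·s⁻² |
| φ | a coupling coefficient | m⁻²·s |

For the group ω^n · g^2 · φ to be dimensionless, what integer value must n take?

Balance the T exponent: (-1)·n from ω, plus 2·(-2) + (1) = -3 from the rest, must sum to zero.
−n − 3 = 0, so n = -3.

-3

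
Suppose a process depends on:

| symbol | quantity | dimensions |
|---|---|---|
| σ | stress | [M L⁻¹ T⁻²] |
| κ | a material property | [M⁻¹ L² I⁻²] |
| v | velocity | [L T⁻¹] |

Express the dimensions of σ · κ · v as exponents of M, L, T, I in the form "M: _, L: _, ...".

M: 0, L: 2, T: -3, I: -2

Collect each base-dimension exponent across the product:
  M: (1) + (-1) + (0) = 0
  L: (-1) + (2) + (1) = 2
  T: (-2) + (0) + (-1) = -3
  I: (0) + (-2) + (0) = -2
So the dimensions are [L² T⁻³ I⁻²].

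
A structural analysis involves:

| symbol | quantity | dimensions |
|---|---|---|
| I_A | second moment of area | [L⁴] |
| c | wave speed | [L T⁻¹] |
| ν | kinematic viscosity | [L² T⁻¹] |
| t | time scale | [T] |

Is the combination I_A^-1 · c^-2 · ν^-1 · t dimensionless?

no

Sum the exponent of each base dimension across the product:
  L: −[I_A]_L − 2·[c]_L − [ν]_L + [t]_L = −(4) − 2·(1) − (2) + (0) = -8
  T: −[I_A]_T − 2·[c]_T − [ν]_T + [t]_T = −(0) − 2·(-1) − (-1) + (1) = 4
Net dimensions [L⁻⁸ T⁴] ≠ [1] — not dimensionless.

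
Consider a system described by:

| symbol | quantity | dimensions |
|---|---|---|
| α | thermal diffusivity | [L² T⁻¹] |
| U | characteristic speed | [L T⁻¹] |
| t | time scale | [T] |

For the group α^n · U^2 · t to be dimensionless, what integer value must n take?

-1

Balance the L exponent: (2)·n from α, plus 2·(1) + (0) = 2 from the rest, must sum to zero.
2n + 2 = 0, so n = -1.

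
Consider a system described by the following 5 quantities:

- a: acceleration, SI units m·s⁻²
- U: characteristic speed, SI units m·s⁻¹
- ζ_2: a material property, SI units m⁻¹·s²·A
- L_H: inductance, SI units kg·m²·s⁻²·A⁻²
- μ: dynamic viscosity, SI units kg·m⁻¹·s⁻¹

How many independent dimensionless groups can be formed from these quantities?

1

There are 5 variables and 4 base dimensions (M, L, T, I).
The dimension matrix has rank 4.
Independent dimensionless groups: 5 − 4 = 1.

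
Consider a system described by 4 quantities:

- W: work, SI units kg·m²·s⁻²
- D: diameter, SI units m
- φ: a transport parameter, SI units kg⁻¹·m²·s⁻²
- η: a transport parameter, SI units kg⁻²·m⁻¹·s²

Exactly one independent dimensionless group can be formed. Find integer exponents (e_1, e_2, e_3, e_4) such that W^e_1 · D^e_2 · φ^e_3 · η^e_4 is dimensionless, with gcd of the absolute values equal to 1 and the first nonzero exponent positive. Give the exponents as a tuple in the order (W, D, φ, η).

M: e_1·(1) + e_2·(0) + e_3·(-1) + e_4·(-2) = 0
L: e_1·(2) + e_2·(1) + e_3·(2) + e_4·(-1) = 0
T: e_1·(-2) + e_2·(0) + e_3·(-2) + e_4·(2) = 0
Solving this homogeneous linear system for the smallest-integer solution (first nonzero entry positive) gives (3, -2, -1, 2).

(3, -2, -1, 2)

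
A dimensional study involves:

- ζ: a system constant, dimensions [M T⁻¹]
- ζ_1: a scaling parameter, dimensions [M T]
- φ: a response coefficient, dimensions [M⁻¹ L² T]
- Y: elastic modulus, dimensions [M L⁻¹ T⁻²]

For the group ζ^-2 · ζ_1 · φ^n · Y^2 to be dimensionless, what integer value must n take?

1

Balance the M exponent: (-1)·n from φ, plus −2·(1) + (1) + 2·(1) = 1 from the rest, must sum to zero.
−n + 1 = 0, so n = 1.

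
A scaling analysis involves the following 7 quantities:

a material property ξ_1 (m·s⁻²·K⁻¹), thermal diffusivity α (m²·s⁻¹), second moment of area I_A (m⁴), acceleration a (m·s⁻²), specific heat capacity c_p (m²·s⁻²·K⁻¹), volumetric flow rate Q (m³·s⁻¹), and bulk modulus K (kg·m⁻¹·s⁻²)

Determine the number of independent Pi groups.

3

There are 7 variables and 4 base dimensions (M, L, T, Θ).
The dimension matrix has rank 4.
Independent dimensionless groups: 7 − 4 = 3.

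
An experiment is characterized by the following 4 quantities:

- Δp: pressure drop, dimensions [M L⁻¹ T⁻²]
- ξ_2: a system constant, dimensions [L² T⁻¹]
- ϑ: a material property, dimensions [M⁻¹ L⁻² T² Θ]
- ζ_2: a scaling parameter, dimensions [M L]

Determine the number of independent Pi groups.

There are 4 variables and 4 base dimensions (M, L, T, Θ).
The dimension matrix has rank 4.
Independent dimensionless groups: 4 − 4 = 0.

0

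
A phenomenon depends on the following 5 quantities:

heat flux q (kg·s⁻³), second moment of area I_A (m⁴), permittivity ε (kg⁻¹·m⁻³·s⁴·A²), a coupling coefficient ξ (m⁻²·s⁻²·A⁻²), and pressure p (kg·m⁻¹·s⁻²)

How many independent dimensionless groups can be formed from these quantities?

1

There are 5 variables and 4 base dimensions (M, L, T, I).
The dimension matrix has rank 4.
Independent dimensionless groups: 5 − 4 = 1.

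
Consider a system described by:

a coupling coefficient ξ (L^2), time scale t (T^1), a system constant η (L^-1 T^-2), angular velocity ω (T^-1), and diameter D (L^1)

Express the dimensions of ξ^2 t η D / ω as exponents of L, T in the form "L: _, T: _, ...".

L: 4, T: 0

Collect each base-dimension exponent across the product:
  L: 2·(2) + (0) + (-1) − (0) + (1) = 4
  T: 2·(0) + (1) + (-2) − (-1) + (0) = 0
So the dimensions are [L⁴].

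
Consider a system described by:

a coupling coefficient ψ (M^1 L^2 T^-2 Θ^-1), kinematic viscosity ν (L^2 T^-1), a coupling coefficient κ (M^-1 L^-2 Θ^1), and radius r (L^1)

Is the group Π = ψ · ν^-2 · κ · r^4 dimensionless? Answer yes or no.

Sum the exponent of each base dimension across the product:
  M: [ψ]_M − 2·[ν]_M + [κ]_M + 4·[r]_M = (1) − 2·(0) + (-1) + 4·(0) = 0
  L: [ψ]_L − 2·[ν]_L + [κ]_L + 4·[r]_L = (2) − 2·(2) + (-2) + 4·(1) = 0
  T: [ψ]_T − 2·[ν]_T + [κ]_T + 4·[r]_T = (-2) − 2·(-1) + (0) + 4·(0) = 0
  Θ: [ψ]_Θ − 2·[ν]_Θ + [κ]_Θ + 4·[r]_Θ = (-1) − 2·(0) + (1) + 4·(0) = 0
All base exponents vanish — dimensionless.

yes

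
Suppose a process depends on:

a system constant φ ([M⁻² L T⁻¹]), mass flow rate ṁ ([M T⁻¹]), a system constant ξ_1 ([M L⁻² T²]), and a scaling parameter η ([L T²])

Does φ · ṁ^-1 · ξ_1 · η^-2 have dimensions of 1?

Sum the exponent of each base dimension across the product:
  M: [φ]_M − [ṁ]_M + [ξ_1]_M − 2·[η]_M = (-2) − (1) + (1) − 2·(0) = -2
  L: [φ]_L − [ṁ]_L + [ξ_1]_L − 2·[η]_L = (1) − (0) + (-2) − 2·(1) = -3
  T: [φ]_T − [ṁ]_T + [ξ_1]_T − 2·[η]_T = (-1) − (-1) + (2) − 2·(2) = -2
Net dimensions [M⁻² L⁻³ T⁻²] ≠ [1] — not dimensionless.

no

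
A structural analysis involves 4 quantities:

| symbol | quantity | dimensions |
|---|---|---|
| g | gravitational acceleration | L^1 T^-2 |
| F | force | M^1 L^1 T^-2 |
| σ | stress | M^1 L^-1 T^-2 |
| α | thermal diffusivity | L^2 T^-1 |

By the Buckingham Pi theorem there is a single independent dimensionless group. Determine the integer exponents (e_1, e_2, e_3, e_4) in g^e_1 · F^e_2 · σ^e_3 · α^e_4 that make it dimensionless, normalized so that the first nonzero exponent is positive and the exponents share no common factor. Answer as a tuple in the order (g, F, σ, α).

M: e_1·(0) + e_2·(1) + e_3·(1) + e_4·(0) = 0
L: e_1·(1) + e_2·(1) + e_3·(-1) + e_4·(2) = 0
T: e_1·(-2) + e_2·(-2) + e_3·(-2) + e_4·(-1) = 0
Solving this homogeneous linear system for the smallest-integer solution (first nonzero entry positive) gives (2, 3, -3, -4).

(2, 3, -3, -4)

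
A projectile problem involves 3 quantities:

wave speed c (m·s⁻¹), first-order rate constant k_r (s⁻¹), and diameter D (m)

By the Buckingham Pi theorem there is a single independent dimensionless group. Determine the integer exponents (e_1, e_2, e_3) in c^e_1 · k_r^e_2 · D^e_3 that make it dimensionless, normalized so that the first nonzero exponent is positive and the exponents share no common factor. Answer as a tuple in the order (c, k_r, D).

L: e_1·(1) + e_2·(0) + e_3·(1) = 0
T: e_1·(-1) + e_2·(-1) + e_3·(0) = 0
Solving this homogeneous linear system for the smallest-integer solution (first nonzero entry positive) gives (1, -1, -1).

(1, -1, -1)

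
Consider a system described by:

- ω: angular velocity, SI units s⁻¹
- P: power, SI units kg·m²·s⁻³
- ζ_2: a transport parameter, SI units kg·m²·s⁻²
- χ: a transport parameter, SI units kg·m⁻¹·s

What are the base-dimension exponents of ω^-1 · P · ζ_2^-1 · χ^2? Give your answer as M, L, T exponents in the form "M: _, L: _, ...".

M: 2, L: -2, T: 2

Collect each base-dimension exponent across the product:
  M: −(0) + (1) − (1) + 2·(1) = 2
  L: −(0) + (2) − (2) + 2·(-1) = -2
  T: −(-1) + (-3) − (-2) + 2·(1) = 2
So the dimensions are [M² L⁻² T²].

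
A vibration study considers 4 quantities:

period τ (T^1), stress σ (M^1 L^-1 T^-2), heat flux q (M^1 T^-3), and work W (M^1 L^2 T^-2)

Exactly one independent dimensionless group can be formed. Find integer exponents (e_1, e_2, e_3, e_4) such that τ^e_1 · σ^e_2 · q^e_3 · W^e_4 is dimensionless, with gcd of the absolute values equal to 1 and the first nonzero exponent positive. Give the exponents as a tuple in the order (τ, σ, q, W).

M: e_1·(0) + e_2·(1) + e_3·(1) + e_4·(1) = 0
L: e_1·(0) + e_2·(-1) + e_3·(0) + e_4·(2) = 0
T: e_1·(1) + e_2·(-2) + e_3·(-3) + e_4·(-2) = 0
Solving this homogeneous linear system for the smallest-integer solution (first nonzero entry positive) gives (3, -2, 3, -1).

(3, -2, 3, -1)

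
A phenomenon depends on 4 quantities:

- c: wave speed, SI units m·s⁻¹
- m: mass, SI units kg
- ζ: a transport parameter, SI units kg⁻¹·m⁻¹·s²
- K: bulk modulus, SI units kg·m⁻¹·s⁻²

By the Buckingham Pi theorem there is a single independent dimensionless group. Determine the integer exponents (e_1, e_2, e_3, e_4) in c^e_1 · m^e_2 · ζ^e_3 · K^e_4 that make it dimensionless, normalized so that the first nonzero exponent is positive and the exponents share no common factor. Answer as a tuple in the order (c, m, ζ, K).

(4, 2, 3, 1)

M: e_1·(0) + e_2·(1) + e_3·(-1) + e_4·(1) = 0
L: e_1·(1) + e_2·(0) + e_3·(-1) + e_4·(-1) = 0
T: e_1·(-1) + e_2·(0) + e_3·(2) + e_4·(-2) = 0
Solving this homogeneous linear system for the smallest-integer solution (first nonzero entry positive) gives (4, 2, 3, 1).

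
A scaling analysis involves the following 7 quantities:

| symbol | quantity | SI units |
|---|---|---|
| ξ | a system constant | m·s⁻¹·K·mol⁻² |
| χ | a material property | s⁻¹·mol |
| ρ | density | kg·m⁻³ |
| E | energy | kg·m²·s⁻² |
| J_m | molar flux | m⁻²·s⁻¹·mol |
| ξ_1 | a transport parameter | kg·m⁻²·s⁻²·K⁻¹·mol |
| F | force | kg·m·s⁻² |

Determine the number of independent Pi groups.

2

There are 7 variables and 5 base dimensions (M, L, T, Θ, N).
The dimension matrix has rank 5.
Independent dimensionless groups: 7 − 5 = 2.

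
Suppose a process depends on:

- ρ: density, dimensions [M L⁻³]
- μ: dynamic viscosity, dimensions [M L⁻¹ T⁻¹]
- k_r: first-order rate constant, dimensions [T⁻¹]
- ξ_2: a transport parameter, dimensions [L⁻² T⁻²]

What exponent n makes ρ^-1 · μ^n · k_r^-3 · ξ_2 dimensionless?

1

Balance the M exponent: (1)·n from μ, plus −(1) − 3·(0) + (0) = -1 from the rest, must sum to zero.
n − 1 = 0, so n = 1.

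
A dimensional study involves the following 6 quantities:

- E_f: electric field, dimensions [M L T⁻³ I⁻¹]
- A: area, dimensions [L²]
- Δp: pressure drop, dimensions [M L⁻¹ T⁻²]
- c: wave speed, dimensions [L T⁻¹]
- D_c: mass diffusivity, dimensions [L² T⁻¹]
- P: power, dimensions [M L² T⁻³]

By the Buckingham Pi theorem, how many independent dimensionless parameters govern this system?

2

There are 6 variables and 4 base dimensions (M, L, T, I).
The dimension matrix has rank 4.
Independent dimensionless groups: 6 − 4 = 2.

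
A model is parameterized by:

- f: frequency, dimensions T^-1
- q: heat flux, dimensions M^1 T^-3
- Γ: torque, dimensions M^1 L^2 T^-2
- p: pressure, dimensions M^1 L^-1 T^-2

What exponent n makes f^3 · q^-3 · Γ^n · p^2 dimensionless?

1

Balance the M exponent: (1)·n from Γ, plus 3·(0) − 3·(1) + 2·(1) = -1 from the rest, must sum to zero.
n − 1 = 0, so n = 1.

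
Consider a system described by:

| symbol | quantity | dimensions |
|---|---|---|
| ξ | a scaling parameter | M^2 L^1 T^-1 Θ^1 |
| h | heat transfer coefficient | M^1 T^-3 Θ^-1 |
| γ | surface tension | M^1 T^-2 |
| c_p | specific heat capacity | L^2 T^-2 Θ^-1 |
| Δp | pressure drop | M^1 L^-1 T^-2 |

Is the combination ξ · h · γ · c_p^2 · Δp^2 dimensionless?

no

Sum the exponent of each base dimension across the product:
  M: [ξ]_M + [h]_M + [γ]_M + 2·[c_p]_M + 2·[Δp]_M = (2) + (1) + (1) + 2·(0) + 2·(1) = 6
  L: [ξ]_L + [h]_L + [γ]_L + 2·[c_p]_L + 2·[Δp]_L = (1) + (0) + (0) + 2·(2) + 2·(-1) = 3
  T: [ξ]_T + [h]_T + [γ]_T + 2·[c_p]_T + 2·[Δp]_T = (-1) + (-3) + (-2) + 2·(-2) + 2·(-2) = -14
  Θ: [ξ]_Θ + [h]_Θ + [γ]_Θ + 2·[c_p]_Θ + 2·[Δp]_Θ = (1) + (-1) + (0) + 2·(-1) + 2·(0) = -2
Net dimensions [M⁶ L³ T⁻¹⁴ Θ⁻²] ≠ [1] — not dimensionless.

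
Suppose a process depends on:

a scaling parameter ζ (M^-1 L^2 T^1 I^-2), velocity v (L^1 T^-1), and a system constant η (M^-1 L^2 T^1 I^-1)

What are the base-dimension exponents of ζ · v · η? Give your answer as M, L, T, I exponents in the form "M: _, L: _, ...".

Collect each base-dimension exponent across the product:
  M: (-1) + (0) + (-1) = -2
  L: (2) + (1) + (2) = 5
  T: (1) + (-1) + (1) = 1
  I: (-2) + (0) + (-1) = -3
So the dimensions are [M⁻² L⁵ T I⁻³].

M: -2, L: 5, T: 1, I: -3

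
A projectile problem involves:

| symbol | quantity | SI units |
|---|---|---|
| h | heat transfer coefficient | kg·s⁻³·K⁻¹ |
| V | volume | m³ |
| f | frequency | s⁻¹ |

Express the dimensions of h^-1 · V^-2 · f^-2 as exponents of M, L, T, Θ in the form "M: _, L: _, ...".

M: -1, L: -6, T: 5, Θ: 1

Collect each base-dimension exponent across the product:
  M: −(1) − 2·(0) − 2·(0) = -1
  L: −(0) − 2·(3) − 2·(0) = -6
  T: −(-3) − 2·(0) − 2·(-1) = 5
  Θ: −(-1) − 2·(0) − 2·(0) = 1
So the dimensions are [M⁻¹ L⁻⁶ T⁵ Θ].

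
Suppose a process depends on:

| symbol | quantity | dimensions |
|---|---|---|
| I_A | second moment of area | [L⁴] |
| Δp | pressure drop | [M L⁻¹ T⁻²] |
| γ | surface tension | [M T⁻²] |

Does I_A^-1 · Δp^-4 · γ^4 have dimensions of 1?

yes

Sum the exponent of each base dimension across the product:
  M: −[I_A]_M − 4·[Δp]_M + 4·[γ]_M = −(0) − 4·(1) + 4·(1) = 0
  L: −[I_A]_L − 4·[Δp]_L + 4·[γ]_L = −(4) − 4·(-1) + 4·(0) = 0
  T: −[I_A]_T − 4·[Δp]_T + 4·[γ]_T = −(0) − 4·(-2) + 4·(-2) = 0
  Θ: −[I_A]_Θ − 4·[Δp]_Θ + 4·[γ]_Θ = −(0) − 4·(0) + 4·(0) = 0
All base exponents vanish — dimensionless.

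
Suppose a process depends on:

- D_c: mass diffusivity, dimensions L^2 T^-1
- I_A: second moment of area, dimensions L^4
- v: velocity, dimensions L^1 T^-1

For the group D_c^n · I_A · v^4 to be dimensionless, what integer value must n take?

Balance the L exponent: (2)·n from D_c, plus (4) + 4·(1) = 8 from the rest, must sum to zero.
2n + 8 = 0, so n = -4.

-4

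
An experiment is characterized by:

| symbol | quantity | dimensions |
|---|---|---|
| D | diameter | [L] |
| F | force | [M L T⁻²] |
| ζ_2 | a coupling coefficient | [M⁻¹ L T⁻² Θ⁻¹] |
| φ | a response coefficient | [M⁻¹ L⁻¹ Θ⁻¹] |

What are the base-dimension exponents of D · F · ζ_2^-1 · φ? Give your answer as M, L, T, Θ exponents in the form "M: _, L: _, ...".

Collect each base-dimension exponent across the product:
  M: (0) + (1) − (-1) + (-1) = 1
  L: (1) + (1) − (1) + (-1) = 0
  T: (0) + (-2) − (-2) + (0) = 0
  Θ: (0) + (0) − (-1) + (-1) = 0
So the dimensions are [M].

M: 1, L: 0, T: 0, Θ: 0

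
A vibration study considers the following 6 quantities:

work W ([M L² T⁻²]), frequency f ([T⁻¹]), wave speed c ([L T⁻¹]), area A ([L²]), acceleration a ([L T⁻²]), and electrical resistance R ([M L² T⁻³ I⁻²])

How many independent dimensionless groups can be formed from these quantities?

There are 6 variables and 4 base dimensions (M, L, T, I).
The dimension matrix has rank 4.
Independent dimensionless groups: 6 − 4 = 2.

2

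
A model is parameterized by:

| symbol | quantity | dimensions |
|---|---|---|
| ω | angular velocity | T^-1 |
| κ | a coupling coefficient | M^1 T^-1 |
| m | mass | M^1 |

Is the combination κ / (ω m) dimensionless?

yes

Sum the exponent of each base dimension across the product:
  M: −[ω]_M + [κ]_M − [m]_M = −(0) + (1) − (1) = 0
  L: −[ω]_L + [κ]_L − [m]_L = −(0) + (0) − (0) = 0
  T: −[ω]_T + [κ]_T − [m]_T = −(-1) + (-1) − (0) = 0
All base exponents vanish — dimensionless.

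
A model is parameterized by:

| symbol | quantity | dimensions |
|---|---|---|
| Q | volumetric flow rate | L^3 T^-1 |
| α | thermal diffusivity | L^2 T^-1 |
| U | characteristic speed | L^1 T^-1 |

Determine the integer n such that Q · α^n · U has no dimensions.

-2

Balance the L exponent: (2)·n from α, plus (3) + (1) = 4 from the rest, must sum to zero.
2n + 4 = 0, so n = -2.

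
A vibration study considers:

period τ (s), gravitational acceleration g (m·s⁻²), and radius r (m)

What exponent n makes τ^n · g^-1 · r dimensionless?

Balance the T exponent: (1)·n from τ, plus −(-2) + (0) = 2 from the rest, must sum to zero.
n + 2 = 0, so n = -2.

-2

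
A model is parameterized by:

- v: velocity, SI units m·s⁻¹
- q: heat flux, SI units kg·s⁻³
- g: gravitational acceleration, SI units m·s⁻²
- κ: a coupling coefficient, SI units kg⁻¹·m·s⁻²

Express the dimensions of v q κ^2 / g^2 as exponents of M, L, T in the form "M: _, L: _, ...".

Collect each base-dimension exponent across the product:
  M: (0) + (1) − 2·(0) + 2·(-1) = -1
  L: (1) + (0) − 2·(1) + 2·(1) = 1
  T: (-1) + (-3) − 2·(-2) + 2·(-2) = -4
So the dimensions are [M⁻¹ L T⁻⁴].

M: -1, L: 1, T: -4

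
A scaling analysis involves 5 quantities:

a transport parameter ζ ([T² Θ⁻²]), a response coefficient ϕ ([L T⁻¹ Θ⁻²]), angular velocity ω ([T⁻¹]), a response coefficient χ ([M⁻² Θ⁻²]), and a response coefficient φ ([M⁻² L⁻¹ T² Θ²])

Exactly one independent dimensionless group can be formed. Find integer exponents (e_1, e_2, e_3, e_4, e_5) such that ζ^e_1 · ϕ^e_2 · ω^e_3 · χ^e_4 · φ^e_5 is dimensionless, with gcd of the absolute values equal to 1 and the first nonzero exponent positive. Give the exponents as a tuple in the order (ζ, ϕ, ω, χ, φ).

M: e_1·(0) + e_2·(0) + e_3·(0) + e_4·(-2) + e_5·(-2) = 0
L: e_1·(0) + e_2·(1) + e_3·(0) + e_4·(0) + e_5·(-1) = 0
T: e_1·(2) + e_2·(-1) + e_3·(-1) + e_4·(0) + e_5·(2) = 0
Θ: e_1·(-2) + e_2·(-2) + e_3·(0) + e_4·(-2) + e_5·(2) = 0
Solving this homogeneous linear system for the smallest-integer solution (first nonzero entry positive) gives (1, 1, 3, -1, 1).

(1, 1, 3, -1, 1)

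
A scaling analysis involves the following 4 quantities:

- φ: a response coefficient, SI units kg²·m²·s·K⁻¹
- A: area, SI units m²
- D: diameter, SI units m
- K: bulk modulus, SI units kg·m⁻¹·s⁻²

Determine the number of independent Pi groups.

There are 4 variables and 4 base dimensions (M, L, T, Θ).
The dimension matrix has rank 3 (less than 4: the dimension vectors are linearly dependent).
Independent dimensionless groups: 4 − 3 = 1.

1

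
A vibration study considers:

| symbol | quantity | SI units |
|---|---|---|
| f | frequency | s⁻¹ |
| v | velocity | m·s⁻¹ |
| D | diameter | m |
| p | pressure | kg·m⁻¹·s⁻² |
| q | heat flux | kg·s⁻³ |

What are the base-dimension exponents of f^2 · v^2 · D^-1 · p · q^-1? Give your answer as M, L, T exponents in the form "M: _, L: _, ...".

M: 0, L: 0, T: -3

Collect each base-dimension exponent across the product:
  M: 2·(0) + 2·(0) − (0) + (1) − (1) = 0
  L: 2·(0) + 2·(1) − (1) + (-1) − (0) = 0
  T: 2·(-1) + 2·(-1) − (0) + (-2) − (-3) = -3
So the dimensions are [T⁻³].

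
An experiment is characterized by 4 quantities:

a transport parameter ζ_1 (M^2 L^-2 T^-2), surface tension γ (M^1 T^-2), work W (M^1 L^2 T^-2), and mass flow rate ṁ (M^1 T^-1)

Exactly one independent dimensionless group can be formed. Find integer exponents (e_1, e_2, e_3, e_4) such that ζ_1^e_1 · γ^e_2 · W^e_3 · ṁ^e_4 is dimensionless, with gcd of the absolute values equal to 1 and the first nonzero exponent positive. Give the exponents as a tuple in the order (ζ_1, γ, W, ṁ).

M: e_1·(2) + e_2·(1) + e_3·(1) + e_4·(1) = 0
L: e_1·(-2) + e_2·(0) + e_3·(2) + e_4·(0) = 0
T: e_1·(-2) + e_2·(-2) + e_3·(-2) + e_4·(-1) = 0
Solving this homogeneous linear system for the smallest-integer solution (first nonzero entry positive) gives (1, -1, 1, -2).

(1, -1, 1, -2)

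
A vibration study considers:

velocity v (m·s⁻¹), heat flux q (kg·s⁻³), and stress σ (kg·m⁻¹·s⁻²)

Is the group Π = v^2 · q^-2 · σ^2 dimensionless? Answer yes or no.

yes

Sum the exponent of each base dimension across the product:
  M: 2·[v]_M − 2·[q]_M + 2·[σ]_M = 2·(0) − 2·(1) + 2·(1) = 0
  L: 2·[v]_L − 2·[q]_L + 2·[σ]_L = 2·(1) − 2·(0) + 2·(-1) = 0
  T: 2·[v]_T − 2·[q]_T + 2·[σ]_T = 2·(-1) − 2·(-3) + 2·(-2) = 0
All base exponents vanish — dimensionless.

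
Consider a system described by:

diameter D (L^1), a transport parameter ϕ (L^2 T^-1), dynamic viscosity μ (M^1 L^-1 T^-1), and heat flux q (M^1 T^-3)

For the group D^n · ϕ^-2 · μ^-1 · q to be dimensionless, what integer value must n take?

Balance the L exponent: (1)·n from D, plus −2·(2) − (-1) + (0) = -3 from the rest, must sum to zero.
n − 3 = 0, so n = 3.

3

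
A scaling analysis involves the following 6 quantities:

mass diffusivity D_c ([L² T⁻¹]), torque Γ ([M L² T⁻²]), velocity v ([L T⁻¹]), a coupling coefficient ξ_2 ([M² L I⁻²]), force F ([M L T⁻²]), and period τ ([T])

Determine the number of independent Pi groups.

There are 6 variables and 4 base dimensions (M, L, T, I).
The dimension matrix has rank 4.
Independent dimensionless groups: 6 − 4 = 2.

2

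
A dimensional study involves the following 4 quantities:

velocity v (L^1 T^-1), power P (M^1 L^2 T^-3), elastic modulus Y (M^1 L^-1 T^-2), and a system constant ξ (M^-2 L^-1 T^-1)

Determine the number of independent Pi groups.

1

There are 4 variables and 3 base dimensions (M, L, T).
The dimension matrix has rank 3.
Independent dimensionless groups: 4 − 3 = 1.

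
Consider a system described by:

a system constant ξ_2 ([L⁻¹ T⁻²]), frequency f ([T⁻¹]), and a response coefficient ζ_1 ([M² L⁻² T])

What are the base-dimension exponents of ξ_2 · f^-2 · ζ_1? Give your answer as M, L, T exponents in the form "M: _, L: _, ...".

Collect each base-dimension exponent across the product:
  M: (0) − 2·(0) + (2) = 2
  L: (-1) − 2·(0) + (-2) = -3
  T: (-2) − 2·(-1) + (1) = 1
So the dimensions are [M² L⁻³ T].

M: 2, L: -3, T: 1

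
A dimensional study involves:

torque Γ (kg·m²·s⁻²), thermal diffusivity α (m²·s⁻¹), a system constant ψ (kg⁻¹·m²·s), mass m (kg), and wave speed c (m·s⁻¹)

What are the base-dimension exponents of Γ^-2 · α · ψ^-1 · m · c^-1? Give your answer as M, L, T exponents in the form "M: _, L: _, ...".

Collect each base-dimension exponent across the product:
  M: −2·(1) + (0) − (-1) + (1) − (0) = 0
  L: −2·(2) + (2) − (2) + (0) − (1) = -5
  T: −2·(-2) + (-1) − (1) + (0) − (-1) = 3
So the dimensions are [L⁻⁵ T³].

M: 0, L: -5, T: 3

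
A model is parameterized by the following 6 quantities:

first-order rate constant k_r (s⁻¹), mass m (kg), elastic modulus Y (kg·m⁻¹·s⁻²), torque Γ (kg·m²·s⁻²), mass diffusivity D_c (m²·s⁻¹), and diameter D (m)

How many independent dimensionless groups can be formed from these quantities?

There are 6 variables and 3 base dimensions (M, L, T).
The dimension matrix has rank 3.
Independent dimensionless groups: 6 − 3 = 3.

3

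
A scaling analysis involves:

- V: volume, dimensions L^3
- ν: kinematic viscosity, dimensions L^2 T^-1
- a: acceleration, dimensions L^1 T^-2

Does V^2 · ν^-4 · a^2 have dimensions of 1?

Sum the exponent of each base dimension across the product:
  M: 2·[V]_M − 4·[ν]_M + 2·[a]_M = 2·(0) − 4·(0) + 2·(0) = 0
  L: 2·[V]_L − 4·[ν]_L + 2·[a]_L = 2·(3) − 4·(2) + 2·(1) = 0
  T: 2·[V]_T − 4·[ν]_T + 2·[a]_T = 2·(0) − 4·(-1) + 2·(-2) = 0
All base exponents vanish — dimensionless.

yes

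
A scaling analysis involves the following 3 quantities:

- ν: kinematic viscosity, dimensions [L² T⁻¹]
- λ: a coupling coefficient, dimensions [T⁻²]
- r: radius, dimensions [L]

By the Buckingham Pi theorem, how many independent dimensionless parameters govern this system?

There are 3 variables and 2 base dimensions (L, T).
The dimension matrix has rank 2.
Independent dimensionless groups: 3 − 2 = 1.

1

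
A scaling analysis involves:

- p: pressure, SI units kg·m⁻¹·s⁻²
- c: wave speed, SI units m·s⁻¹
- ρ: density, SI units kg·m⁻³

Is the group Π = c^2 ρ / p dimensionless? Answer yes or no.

yes

Sum the exponent of each base dimension across the product:
  M: −[p]_M + 2·[c]_M + [ρ]_M = −(1) + 2·(0) + (1) = 0
  L: −[p]_L + 2·[c]_L + [ρ]_L = −(-1) + 2·(1) + (-3) = 0
  T: −[p]_T + 2·[c]_T + [ρ]_T = −(-2) + 2·(-1) + (0) = 0
All base exponents vanish — dimensionless.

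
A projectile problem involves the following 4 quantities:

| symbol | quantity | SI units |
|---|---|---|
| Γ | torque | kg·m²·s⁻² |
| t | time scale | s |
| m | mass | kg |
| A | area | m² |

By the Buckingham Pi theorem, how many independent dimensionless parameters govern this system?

1

There are 4 variables and 3 base dimensions (M, L, T).
The dimension matrix has rank 3.
Independent dimensionless groups: 4 − 3 = 1.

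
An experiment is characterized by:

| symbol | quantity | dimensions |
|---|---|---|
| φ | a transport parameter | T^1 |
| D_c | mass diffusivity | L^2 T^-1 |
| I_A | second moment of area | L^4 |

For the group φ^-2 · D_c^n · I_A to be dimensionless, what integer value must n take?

-2

Balance the L exponent: (2)·n from D_c, plus −2·(0) + (4) = 4 from the rest, must sum to zero.
2n + 4 = 0, so n = -2.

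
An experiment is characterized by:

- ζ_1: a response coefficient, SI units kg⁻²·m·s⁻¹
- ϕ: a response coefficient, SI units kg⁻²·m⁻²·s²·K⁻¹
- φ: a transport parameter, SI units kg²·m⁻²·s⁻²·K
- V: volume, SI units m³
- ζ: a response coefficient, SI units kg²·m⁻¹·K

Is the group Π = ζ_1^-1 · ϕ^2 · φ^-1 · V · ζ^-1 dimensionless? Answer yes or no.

Sum the exponent of each base dimension across the product:
  M: −[ζ_1]_M + 2·[ϕ]_M − [φ]_M + [V]_M − [ζ]_M = −(-2) + 2·(-2) − (2) + (0) − (2) = -6
  L: −[ζ_1]_L + 2·[ϕ]_L − [φ]_L + [V]_L − [ζ]_L = −(1) + 2·(-2) − (-2) + (3) − (-1) = 1
  T: −[ζ_1]_T + 2·[ϕ]_T − [φ]_T + [V]_T − [ζ]_T = −(-1) + 2·(2) − (-2) + (0) − (0) = 7
  Θ: −[ζ_1]_Θ + 2·[ϕ]_Θ − [φ]_Θ + [V]_Θ − [ζ]_Θ = −(0) + 2·(-1) − (1) + (0) − (1) = -4
Net dimensions [M⁻⁶ L T⁷ Θ⁻⁴] ≠ [1] — not dimensionless.

no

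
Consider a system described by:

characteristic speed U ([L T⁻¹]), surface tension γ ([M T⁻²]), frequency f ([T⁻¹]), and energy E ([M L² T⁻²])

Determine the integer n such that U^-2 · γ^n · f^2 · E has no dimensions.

Balance the M exponent: (1)·n from γ, plus −2·(0) + 2·(0) + (1) = 1 from the rest, must sum to zero.
n + 1 = 0, so n = -1.

-1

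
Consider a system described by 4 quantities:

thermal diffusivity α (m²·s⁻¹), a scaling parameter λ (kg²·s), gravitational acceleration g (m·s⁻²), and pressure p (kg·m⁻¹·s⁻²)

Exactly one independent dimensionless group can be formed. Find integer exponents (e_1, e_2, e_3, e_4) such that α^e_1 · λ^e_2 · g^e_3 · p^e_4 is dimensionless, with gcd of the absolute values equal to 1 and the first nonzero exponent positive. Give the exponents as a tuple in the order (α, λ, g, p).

M: e_1·(0) + e_2·(2) + e_3·(0) + e_4·(1) = 0
L: e_1·(2) + e_2·(0) + e_3·(1) + e_4·(-1) = 0
T: e_1·(-1) + e_2·(1) + e_3·(-2) + e_4·(-2) = 0
Solving this homogeneous linear system for the smallest-integer solution (first nonzero entry positive) gives (3, -1, -4, 2).

(3, -1, -4, 2)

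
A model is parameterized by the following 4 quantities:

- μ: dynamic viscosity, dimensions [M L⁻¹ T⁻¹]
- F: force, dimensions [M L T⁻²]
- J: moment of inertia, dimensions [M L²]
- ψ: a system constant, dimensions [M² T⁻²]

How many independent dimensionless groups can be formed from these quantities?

There are 4 variables and 3 base dimensions (M, L, T).
The dimension matrix has rank 3.
Independent dimensionless groups: 4 − 3 = 1.

1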